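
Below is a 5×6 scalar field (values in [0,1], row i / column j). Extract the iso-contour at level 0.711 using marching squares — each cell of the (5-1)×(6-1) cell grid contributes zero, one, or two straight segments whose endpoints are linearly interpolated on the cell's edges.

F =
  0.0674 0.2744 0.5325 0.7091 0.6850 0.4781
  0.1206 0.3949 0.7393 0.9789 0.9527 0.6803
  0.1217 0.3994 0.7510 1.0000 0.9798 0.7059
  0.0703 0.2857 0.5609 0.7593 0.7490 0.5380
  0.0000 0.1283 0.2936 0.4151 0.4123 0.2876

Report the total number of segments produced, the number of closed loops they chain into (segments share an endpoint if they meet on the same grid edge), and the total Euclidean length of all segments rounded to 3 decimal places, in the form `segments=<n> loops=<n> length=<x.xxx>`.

segments=12 loops=1 length=9.859

cell (0,1): code 0100 → (0.863,2.000)–(1.000,1.918)
cell (0,2): code 1100 → (0.007,3.000)–(0.863,2.000)
cell (0,3): code 1100 → (0.097,4.000)–(0.007,3.000)
cell (0,4): code 1000 → (1.000,4.887)–(0.097,4.000)
cell (1,1): code 0110 → (1.000,1.918)–(2.000,1.886)
cell (1,4): code 1001 → (2.000,4.981)–(1.000,4.887)
cell (2,1): code 0010 → (2.000,1.886)–(2.210,2.000)
cell (2,2): code 0111 → (2.210,2.000)–(3.000,2.757)
cell (2,4): code 1001 → (3.000,4.180)–(2.000,4.981)
cell (3,2): code 0010 → (3.000,2.757)–(3.140,3.000)
cell (3,3): code 0011 → (3.140,3.000)–(3.113,4.000)
cell (3,4): code 0001 → (3.113,4.000)–(3.000,4.180)
total: 12 segments, chained into 1 closed loop(s), length Σ = 9.858956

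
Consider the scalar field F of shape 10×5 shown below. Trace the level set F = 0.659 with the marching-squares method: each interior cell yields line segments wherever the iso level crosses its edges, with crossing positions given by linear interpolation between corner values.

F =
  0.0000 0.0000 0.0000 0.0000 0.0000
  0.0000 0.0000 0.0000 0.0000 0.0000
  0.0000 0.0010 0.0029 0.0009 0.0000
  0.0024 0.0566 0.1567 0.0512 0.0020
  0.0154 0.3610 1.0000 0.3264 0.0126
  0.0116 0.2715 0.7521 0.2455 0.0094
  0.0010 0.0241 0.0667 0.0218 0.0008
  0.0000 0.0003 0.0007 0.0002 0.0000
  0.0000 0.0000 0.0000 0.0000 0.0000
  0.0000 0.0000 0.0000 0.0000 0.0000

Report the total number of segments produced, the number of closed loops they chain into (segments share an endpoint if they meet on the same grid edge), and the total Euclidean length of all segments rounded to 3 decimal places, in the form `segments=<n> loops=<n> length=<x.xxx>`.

cell (3,1): code 0100 → (3.596,2.000)–(4.000,1.466)
cell (3,2): code 1000 → (4.000,2.506)–(3.596,2.000)
cell (4,1): code 0110 → (4.000,1.466)–(5.000,1.806)
cell (4,2): code 1001 → (5.000,2.184)–(4.000,2.506)
cell (5,1): code 0010 → (5.000,1.806)–(5.136,2.000)
cell (5,2): code 0001 → (5.136,2.000)–(5.000,2.184)
total: 6 segments, chained into 1 closed loop(s), length Σ = 3.889472

segments=6 loops=1 length=3.889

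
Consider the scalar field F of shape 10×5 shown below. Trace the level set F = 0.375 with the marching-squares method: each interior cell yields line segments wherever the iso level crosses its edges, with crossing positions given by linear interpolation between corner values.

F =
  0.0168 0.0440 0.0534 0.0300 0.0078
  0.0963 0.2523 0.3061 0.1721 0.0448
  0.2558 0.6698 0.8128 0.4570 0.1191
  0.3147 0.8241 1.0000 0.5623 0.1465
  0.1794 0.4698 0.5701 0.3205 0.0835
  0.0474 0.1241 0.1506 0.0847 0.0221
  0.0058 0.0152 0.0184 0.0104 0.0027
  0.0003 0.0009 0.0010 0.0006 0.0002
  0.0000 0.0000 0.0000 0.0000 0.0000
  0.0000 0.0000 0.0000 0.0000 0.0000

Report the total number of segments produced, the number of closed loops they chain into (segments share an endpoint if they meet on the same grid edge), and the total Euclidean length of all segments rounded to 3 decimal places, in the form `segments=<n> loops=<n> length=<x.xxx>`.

cell (1,0): code 0100 → (1.294,1.000)–(2.000,0.288)
cell (1,1): code 1100 → (1.136,2.000)–(1.294,1.000)
cell (1,2): code 1100 → (1.712,3.000)–(1.136,2.000)
cell (1,3): code 1000 → (2.000,3.243)–(1.712,3.000)
cell (2,0): code 0110 → (2.000,0.288)–(3.000,0.118)
cell (2,3): code 1001 → (3.000,3.450)–(2.000,3.243)
cell (3,0): code 0110 → (3.000,0.118)–(4.000,0.674)
cell (3,2): code 1011 → (4.000,2.782)–(3.775,3.000)
cell (3,3): code 0001 → (3.775,3.000)–(3.000,3.450)
cell (4,0): code 0010 → (4.000,0.674)–(4.274,1.000)
cell (4,1): code 0011 → (4.274,1.000)–(4.465,2.000)
cell (4,2): code 0001 → (4.465,2.000)–(4.000,2.782)
total: 12 segments, chained into 1 closed loop(s), length Σ = 10.289027

segments=12 loops=1 length=10.289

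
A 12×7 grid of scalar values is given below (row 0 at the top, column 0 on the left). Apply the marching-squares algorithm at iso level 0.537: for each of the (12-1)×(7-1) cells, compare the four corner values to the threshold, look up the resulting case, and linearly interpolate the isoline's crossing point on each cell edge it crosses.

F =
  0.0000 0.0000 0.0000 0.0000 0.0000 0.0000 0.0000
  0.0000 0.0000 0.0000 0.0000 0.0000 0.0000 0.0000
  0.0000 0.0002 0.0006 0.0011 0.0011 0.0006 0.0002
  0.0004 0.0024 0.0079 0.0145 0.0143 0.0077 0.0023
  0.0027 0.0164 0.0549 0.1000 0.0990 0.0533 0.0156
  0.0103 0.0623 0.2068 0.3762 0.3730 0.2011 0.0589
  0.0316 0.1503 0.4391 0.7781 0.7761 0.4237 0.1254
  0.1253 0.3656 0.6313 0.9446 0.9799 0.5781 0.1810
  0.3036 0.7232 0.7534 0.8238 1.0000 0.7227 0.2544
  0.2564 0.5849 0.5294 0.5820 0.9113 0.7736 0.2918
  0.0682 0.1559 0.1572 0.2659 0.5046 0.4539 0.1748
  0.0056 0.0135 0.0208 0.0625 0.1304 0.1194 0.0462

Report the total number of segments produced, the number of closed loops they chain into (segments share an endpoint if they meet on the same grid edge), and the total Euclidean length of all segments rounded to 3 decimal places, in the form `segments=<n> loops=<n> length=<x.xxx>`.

cell (5,2): code 0100 → (5.400,3.000)–(6.000,2.289)
cell (5,3): code 1100 → (5.407,4.000)–(5.400,3.000)
cell (5,4): code 1000 → (6.000,4.678)–(5.407,4.000)
cell (6,1): code 0100 → (6.509,2.000)–(7.000,1.645)
cell (6,2): code 1110 → (6.000,2.289)–(6.509,2.000)
cell (6,4): code 1101 → (6.734,5.000)–(6.000,4.678)
cell (6,5): code 1000 → (7.000,5.104)–(6.734,5.000)
cell (7,0): code 0100 → (7.479,1.000)–(8.000,0.556)
cell (7,1): code 1110 → (7.000,1.645)–(7.479,1.000)
cell (7,5): code 1001 → (8.000,5.397)–(7.000,5.104)
cell (8,0): code 0110 → (8.000,0.556)–(9.000,0.854)
cell (8,1): code 1011 → (9.000,1.863)–(8.966,2.000)
cell (8,2): code 0111 → (8.966,2.000)–(9.000,2.144)
cell (8,5): code 1001 → (9.000,5.491)–(8.000,5.397)
cell (9,0): code 0010 → (9.000,0.854)–(9.112,1.000)
cell (9,1): code 0001 → (9.112,1.000)–(9.000,1.863)
cell (9,2): code 0010 → (9.000,2.144)–(9.142,3.000)
cell (9,3): code 0011 → (9.142,3.000)–(9.920,4.000)
cell (9,4): code 0011 → (9.920,4.000)–(9.740,5.000)
cell (9,5): code 0001 → (9.740,5.000)–(9.000,5.491)
total: 20 segments, chained into 1 closed loop(s), length Σ = 15.069207

segments=20 loops=1 length=15.069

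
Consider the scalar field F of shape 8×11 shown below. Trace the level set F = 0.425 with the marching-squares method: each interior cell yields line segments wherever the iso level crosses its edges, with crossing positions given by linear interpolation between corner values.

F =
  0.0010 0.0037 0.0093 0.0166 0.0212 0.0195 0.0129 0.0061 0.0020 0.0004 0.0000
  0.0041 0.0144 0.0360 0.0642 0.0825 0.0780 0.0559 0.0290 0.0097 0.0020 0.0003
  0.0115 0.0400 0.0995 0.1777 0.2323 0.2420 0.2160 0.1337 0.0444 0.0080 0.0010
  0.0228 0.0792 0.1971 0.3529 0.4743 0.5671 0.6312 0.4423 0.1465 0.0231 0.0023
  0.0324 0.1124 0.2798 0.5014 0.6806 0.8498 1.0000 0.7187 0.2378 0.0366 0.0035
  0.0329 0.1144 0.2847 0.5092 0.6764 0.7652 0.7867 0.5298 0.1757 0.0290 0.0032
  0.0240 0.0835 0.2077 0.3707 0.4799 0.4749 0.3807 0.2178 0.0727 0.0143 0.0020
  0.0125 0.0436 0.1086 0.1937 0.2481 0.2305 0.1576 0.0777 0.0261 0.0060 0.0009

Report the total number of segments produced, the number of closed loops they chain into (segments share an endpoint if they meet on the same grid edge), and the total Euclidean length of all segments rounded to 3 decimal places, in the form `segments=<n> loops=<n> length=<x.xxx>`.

segments=18 loops=1 length=13.780

cell (2,3): code 0100 → (2.796,4.000)–(3.000,3.594)
cell (2,4): code 1100 → (2.563,5.000)–(2.796,4.000)
cell (2,5): code 1100 → (2.503,6.000)–(2.563,5.000)
cell (2,6): code 1100 → (2.944,7.000)–(2.503,6.000)
cell (2,7): code 1000 → (3.000,7.058)–(2.944,7.000)
cell (3,2): code 0100 → (3.486,3.000)–(4.000,2.655)
cell (3,3): code 1110 → (3.000,3.594)–(3.486,3.000)
cell (3,7): code 1001 → (4.000,7.611)–(3.000,7.058)
cell (4,2): code 0110 → (4.000,2.655)–(5.000,2.625)
cell (4,7): code 1001 → (5.000,7.296)–(4.000,7.611)
cell (5,2): code 0010 → (5.000,2.625)–(5.608,3.000)
cell (5,3): code 0111 → (5.608,3.000)–(6.000,3.497)
cell (5,5): code 1011 → (6.000,5.530)–(5.891,6.000)
cell (5,6): code 0011 → (5.891,6.000)–(5.336,7.000)
cell (5,7): code 0001 → (5.336,7.000)–(5.000,7.296)
cell (6,3): code 0010 → (6.000,3.497)–(6.237,4.000)
cell (6,4): code 0011 → (6.237,4.000)–(6.204,5.000)
cell (6,5): code 0001 → (6.204,5.000)–(6.000,5.530)
total: 18 segments, chained into 1 closed loop(s), length Σ = 13.780007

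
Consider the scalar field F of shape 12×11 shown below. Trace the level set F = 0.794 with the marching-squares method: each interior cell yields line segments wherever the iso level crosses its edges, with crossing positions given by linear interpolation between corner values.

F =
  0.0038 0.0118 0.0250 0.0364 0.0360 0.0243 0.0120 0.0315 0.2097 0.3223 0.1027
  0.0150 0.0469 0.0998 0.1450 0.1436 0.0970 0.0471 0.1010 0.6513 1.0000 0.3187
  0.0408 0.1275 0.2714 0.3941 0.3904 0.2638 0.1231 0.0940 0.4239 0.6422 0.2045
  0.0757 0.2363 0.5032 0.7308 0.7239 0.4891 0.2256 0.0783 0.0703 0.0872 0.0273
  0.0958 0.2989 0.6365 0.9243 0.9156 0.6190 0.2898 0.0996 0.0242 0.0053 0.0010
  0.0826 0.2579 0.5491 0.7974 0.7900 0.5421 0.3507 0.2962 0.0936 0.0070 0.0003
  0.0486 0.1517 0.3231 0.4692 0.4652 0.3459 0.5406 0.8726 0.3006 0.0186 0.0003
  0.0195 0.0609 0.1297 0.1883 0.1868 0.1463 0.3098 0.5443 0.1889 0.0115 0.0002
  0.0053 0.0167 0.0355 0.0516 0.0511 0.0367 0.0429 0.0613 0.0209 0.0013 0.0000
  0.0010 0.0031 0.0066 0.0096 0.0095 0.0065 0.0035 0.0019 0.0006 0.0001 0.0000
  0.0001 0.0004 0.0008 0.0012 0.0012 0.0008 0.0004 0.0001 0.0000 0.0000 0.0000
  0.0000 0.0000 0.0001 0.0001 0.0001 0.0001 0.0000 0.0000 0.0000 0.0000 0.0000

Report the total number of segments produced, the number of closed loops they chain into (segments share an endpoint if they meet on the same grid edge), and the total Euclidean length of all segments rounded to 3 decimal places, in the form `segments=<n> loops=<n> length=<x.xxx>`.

cell (0,8): code 0100 → (0.696,9.000)–(1.000,8.409)
cell (0,9): code 1000 → (1.000,9.302)–(0.696,9.000)
cell (1,8): code 0010 → (1.000,8.409)–(1.576,9.000)
cell (1,9): code 0001 → (1.576,9.000)–(1.000,9.302)
cell (3,2): code 0100 → (3.327,3.000)–(4.000,2.547)
cell (3,3): code 1100 → (3.366,4.000)–(3.327,3.000)
cell (3,4): code 1000 → (4.000,4.410)–(3.366,4.000)
cell (4,2): code 0110 → (4.000,2.547)–(5.000,2.986)
cell (4,3): code 1011 → (5.000,3.459)–(4.968,4.000)
cell (4,4): code 0001 → (4.968,4.000)–(4.000,4.410)
cell (5,2): code 0010 → (5.000,2.986)–(5.010,3.000)
cell (5,3): code 0001 → (5.010,3.000)–(5.000,3.459)
cell (5,6): code 0100 → (5.864,7.000)–(6.000,6.763)
cell (5,7): code 1000 → (6.000,7.137)–(5.864,7.000)
cell (6,6): code 0010 → (6.000,6.763)–(6.239,7.000)
cell (6,7): code 0001 → (6.239,7.000)–(6.000,7.137)
total: 16 segments, chained into 3 closed loop(s), length Σ = 9.377119

segments=16 loops=3 length=9.377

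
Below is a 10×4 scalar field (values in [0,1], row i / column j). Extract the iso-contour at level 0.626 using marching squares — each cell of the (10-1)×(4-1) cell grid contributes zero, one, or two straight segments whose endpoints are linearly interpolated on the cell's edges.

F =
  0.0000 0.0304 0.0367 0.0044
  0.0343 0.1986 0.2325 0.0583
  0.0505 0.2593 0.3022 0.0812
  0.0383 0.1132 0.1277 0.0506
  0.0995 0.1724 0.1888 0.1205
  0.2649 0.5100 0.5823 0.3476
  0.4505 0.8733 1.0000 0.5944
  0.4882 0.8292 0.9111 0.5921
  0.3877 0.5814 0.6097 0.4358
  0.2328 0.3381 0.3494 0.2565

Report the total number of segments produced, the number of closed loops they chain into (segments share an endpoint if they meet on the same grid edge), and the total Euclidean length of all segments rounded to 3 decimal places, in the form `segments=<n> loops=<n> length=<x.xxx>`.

segments=8 loops=1 length=8.529

cell (5,0): code 0100 → (5.319,1.000)–(6.000,0.415)
cell (5,1): code 1100 → (5.105,2.000)–(5.319,1.000)
cell (5,2): code 1000 → (6.000,2.922)–(5.105,2.000)
cell (6,0): code 0110 → (6.000,0.415)–(7.000,0.404)
cell (6,2): code 1001 → (7.000,2.894)–(6.000,2.922)
cell (7,0): code 0010 → (7.000,0.404)–(7.820,1.000)
cell (7,1): code 0011 → (7.820,1.000)–(7.946,2.000)
cell (7,2): code 0001 → (7.946,2.000)–(7.000,2.894)
total: 8 segments, chained into 1 closed loop(s), length Σ = 8.528926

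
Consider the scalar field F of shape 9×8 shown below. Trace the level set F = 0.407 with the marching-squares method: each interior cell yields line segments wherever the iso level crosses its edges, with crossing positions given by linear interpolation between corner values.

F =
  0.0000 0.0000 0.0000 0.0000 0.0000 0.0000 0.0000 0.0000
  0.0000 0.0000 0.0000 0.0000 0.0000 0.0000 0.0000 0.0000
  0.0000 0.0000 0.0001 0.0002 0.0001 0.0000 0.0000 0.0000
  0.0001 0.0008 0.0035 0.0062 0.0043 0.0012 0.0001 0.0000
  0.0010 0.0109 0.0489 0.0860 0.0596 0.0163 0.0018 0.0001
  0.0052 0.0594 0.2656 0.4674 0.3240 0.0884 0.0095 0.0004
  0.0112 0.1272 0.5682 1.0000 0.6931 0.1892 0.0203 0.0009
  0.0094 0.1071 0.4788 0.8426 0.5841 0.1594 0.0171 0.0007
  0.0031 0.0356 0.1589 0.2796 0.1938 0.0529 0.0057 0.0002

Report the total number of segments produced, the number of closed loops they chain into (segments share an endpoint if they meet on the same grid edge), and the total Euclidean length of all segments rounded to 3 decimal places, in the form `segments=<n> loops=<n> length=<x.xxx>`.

cell (4,2): code 0100 → (4.842,3.000)–(5.000,2.701)
cell (4,3): code 1000 → (5.000,3.421)–(4.842,3.000)
cell (5,1): code 0100 → (5.467,2.000)–(6.000,1.634)
cell (5,2): code 1110 → (5.000,2.701)–(5.467,2.000)
cell (5,3): code 1101 → (5.225,4.000)–(5.000,3.421)
cell (5,4): code 1000 → (6.000,4.568)–(5.225,4.000)
cell (6,1): code 0110 → (6.000,1.634)–(7.000,1.807)
cell (6,4): code 1001 → (7.000,4.417)–(6.000,4.568)
cell (7,1): code 0010 → (7.000,1.807)–(7.224,2.000)
cell (7,2): code 0011 → (7.224,2.000)–(7.774,3.000)
cell (7,3): code 0011 → (7.774,3.000)–(7.454,4.000)
cell (7,4): code 0001 → (7.454,4.000)–(7.000,4.417)
total: 12 segments, chained into 1 closed loop(s), length Σ = 8.987957

segments=12 loops=1 length=8.988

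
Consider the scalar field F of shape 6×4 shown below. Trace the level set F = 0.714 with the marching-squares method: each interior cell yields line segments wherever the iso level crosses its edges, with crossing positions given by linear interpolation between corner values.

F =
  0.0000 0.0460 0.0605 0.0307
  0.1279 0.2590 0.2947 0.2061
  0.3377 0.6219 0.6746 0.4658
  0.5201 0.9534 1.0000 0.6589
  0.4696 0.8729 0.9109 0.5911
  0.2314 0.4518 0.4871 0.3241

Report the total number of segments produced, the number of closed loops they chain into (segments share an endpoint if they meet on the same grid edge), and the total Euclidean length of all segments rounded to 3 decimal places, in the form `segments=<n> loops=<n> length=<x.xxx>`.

cell (2,0): code 0100 → (2.278,1.000)–(3.000,0.447)
cell (2,1): code 1100 → (2.121,2.000)–(2.278,1.000)
cell (2,2): code 1000 → (3.000,2.838)–(2.121,2.000)
cell (3,0): code 0110 → (3.000,0.447)–(4.000,0.606)
cell (3,2): code 1001 → (4.000,2.616)–(3.000,2.838)
cell (4,0): code 0010 → (4.000,0.606)–(4.377,1.000)
cell (4,1): code 0011 → (4.377,1.000)–(4.465,2.000)
cell (4,2): code 0001 → (4.465,2.000)–(4.000,2.616)
total: 8 segments, chained into 1 closed loop(s), length Σ = 7.493872

segments=8 loops=1 length=7.494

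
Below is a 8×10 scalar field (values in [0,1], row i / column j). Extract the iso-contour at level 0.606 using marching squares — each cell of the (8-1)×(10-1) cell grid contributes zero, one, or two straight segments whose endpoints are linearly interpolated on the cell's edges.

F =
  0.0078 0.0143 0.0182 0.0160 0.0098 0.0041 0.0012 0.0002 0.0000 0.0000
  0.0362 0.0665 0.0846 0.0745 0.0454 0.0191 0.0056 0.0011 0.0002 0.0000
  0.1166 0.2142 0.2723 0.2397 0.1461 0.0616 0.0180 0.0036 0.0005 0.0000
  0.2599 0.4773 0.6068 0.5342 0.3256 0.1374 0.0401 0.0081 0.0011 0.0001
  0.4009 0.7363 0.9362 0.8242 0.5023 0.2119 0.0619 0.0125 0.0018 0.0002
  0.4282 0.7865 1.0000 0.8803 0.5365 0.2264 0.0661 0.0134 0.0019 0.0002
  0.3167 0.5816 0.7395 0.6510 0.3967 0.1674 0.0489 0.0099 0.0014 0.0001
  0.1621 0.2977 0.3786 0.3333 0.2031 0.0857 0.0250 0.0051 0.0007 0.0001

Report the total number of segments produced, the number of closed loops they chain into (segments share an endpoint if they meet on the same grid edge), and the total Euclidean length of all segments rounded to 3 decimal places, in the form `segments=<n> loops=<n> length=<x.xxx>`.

segments=14 loops=1 length=10.373

cell (2,1): code 0100 → (2.998,2.000)–(3.000,1.994)
cell (2,2): code 1000 → (3.000,2.011)–(2.998,2.000)
cell (3,0): code 0100 → (3.497,1.000)–(4.000,0.612)
cell (3,1): code 1110 → (3.000,1.994)–(3.497,1.000)
cell (3,2): code 1101 → (3.248,3.000)–(3.000,2.011)
cell (3,3): code 1000 → (4.000,3.678)–(3.248,3.000)
cell (4,0): code 0110 → (4.000,0.612)–(5.000,0.496)
cell (4,3): code 1001 → (5.000,3.798)–(4.000,3.678)
cell (5,0): code 0010 → (5.000,0.496)–(5.881,1.000)
cell (5,1): code 0111 → (5.881,1.000)–(6.000,1.155)
cell (5,3): code 1001 → (6.000,3.177)–(5.000,3.798)
cell (6,1): code 0010 → (6.000,1.155)–(6.370,2.000)
cell (6,2): code 0011 → (6.370,2.000)–(6.142,3.000)
cell (6,3): code 0001 → (6.142,3.000)–(6.000,3.177)
total: 14 segments, chained into 1 closed loop(s), length Σ = 10.372866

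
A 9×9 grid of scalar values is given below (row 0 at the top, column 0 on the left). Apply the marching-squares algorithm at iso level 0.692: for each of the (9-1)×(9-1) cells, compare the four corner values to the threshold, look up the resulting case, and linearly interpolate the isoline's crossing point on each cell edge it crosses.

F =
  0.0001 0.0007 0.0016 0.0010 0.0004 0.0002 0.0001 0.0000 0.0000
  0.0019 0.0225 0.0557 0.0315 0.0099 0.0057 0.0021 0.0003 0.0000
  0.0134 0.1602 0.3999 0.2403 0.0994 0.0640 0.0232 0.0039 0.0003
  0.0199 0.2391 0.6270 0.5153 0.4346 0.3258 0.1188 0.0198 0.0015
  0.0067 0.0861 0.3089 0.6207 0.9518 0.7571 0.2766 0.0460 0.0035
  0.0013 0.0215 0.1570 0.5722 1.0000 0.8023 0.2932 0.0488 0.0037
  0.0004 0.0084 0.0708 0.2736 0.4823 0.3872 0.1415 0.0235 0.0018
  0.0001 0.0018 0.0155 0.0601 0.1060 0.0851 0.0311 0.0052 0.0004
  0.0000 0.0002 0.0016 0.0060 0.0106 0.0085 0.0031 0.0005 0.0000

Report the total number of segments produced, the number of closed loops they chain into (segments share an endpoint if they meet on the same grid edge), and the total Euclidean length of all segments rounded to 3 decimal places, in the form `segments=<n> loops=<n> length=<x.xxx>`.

cell (3,3): code 0100 → (3.498,4.000)–(4.000,3.215)
cell (3,4): code 1100 → (3.849,5.000)–(3.498,4.000)
cell (3,5): code 1000 → (4.000,5.135)–(3.849,5.000)
cell (4,3): code 0110 → (4.000,3.215)–(5.000,3.280)
cell (4,5): code 1001 → (5.000,5.217)–(4.000,5.135)
cell (5,3): code 0010 → (5.000,3.280)–(5.595,4.000)
cell (5,4): code 0011 → (5.595,4.000)–(5.266,5.000)
cell (5,5): code 0001 → (5.266,5.000)–(5.000,5.217)
total: 8 segments, chained into 1 closed loop(s), length Σ = 6.529435

segments=8 loops=1 length=6.529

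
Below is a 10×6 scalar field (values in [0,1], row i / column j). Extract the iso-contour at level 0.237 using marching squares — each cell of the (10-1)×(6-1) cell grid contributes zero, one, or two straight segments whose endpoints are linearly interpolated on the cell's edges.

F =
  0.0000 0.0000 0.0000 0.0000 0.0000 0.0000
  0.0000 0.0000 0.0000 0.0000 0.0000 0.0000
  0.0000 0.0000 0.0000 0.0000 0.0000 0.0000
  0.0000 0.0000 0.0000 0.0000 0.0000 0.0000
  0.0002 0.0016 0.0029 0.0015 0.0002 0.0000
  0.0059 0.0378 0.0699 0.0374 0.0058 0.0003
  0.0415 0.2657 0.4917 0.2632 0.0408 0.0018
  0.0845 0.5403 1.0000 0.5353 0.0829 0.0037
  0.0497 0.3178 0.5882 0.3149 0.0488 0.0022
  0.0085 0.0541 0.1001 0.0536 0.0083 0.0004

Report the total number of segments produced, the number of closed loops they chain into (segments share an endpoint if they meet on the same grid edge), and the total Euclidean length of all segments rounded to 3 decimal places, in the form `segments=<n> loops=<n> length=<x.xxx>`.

segments=12 loops=1 length=9.982

cell (5,0): code 0100 → (5.874,1.000)–(6.000,0.872)
cell (5,1): code 1100 → (5.396,2.000)–(5.874,1.000)
cell (5,2): code 1100 → (5.884,3.000)–(5.396,2.000)
cell (5,3): code 1000 → (6.000,3.118)–(5.884,3.000)
cell (6,0): code 0110 → (6.000,0.872)–(7.000,0.335)
cell (6,3): code 1001 → (7.000,3.659)–(6.000,3.118)
cell (7,0): code 0110 → (7.000,0.335)–(8.000,0.699)
cell (7,3): code 1001 → (8.000,3.293)–(7.000,3.659)
cell (8,0): code 0010 → (8.000,0.699)–(8.306,1.000)
cell (8,1): code 0011 → (8.306,1.000)–(8.720,2.000)
cell (8,2): code 0011 → (8.720,2.000)–(8.298,3.000)
cell (8,3): code 0001 → (8.298,3.000)–(8.000,3.293)
total: 12 segments, chained into 1 closed loop(s), length Σ = 9.982419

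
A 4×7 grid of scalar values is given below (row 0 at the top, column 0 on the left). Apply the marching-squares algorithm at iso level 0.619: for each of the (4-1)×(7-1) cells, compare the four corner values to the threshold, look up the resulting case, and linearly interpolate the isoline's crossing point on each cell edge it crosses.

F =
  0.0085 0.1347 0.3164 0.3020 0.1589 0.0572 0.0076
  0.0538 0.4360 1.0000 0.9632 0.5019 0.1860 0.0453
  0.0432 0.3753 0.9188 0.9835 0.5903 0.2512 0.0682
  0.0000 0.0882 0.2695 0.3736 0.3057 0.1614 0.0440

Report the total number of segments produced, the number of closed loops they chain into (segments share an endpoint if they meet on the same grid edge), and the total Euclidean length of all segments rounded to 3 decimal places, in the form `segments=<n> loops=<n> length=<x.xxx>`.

segments=8 loops=1 length=7.642

cell (0,1): code 0100 → (0.443,2.000)–(1.000,1.324)
cell (0,2): code 1100 → (0.479,3.000)–(0.443,2.000)
cell (0,3): code 1000 → (1.000,3.746)–(0.479,3.000)
cell (1,1): code 0110 → (1.000,1.324)–(2.000,1.448)
cell (1,3): code 1001 → (2.000,3.927)–(1.000,3.746)
cell (2,1): code 0010 → (2.000,1.448)–(2.462,2.000)
cell (2,2): code 0011 → (2.462,2.000)–(2.598,3.000)
cell (2,3): code 0001 → (2.598,3.000)–(2.000,3.927)
total: 8 segments, chained into 1 closed loop(s), length Σ = 7.641622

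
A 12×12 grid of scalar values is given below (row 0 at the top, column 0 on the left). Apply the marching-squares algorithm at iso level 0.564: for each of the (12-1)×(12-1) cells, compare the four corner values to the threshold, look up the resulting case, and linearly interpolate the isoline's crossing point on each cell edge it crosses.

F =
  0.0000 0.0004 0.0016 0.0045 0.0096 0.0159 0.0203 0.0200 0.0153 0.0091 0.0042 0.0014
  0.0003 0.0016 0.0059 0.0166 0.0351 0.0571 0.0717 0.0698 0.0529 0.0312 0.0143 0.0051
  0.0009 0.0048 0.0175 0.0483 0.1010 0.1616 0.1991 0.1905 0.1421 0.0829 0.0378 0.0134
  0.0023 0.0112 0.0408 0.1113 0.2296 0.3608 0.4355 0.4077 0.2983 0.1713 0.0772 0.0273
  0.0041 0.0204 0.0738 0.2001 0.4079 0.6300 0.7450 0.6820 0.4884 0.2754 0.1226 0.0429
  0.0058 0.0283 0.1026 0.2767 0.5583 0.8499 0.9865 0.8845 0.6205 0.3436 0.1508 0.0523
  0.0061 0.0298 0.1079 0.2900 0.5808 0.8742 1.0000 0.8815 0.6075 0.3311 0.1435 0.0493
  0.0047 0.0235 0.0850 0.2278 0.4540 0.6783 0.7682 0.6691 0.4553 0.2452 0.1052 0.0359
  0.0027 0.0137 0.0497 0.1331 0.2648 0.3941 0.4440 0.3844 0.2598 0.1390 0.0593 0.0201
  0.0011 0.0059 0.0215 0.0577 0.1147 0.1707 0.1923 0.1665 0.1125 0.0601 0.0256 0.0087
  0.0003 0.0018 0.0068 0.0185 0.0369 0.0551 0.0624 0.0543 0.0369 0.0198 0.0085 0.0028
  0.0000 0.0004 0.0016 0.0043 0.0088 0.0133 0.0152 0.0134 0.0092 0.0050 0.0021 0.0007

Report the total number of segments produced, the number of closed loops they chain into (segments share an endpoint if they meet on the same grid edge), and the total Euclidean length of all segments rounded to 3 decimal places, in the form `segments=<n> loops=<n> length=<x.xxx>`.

segments=18 loops=1 length=13.248

cell (3,4): code 0100 → (3.755,5.000)–(4.000,4.703)
cell (3,5): code 1100 → (3.415,6.000)–(3.755,5.000)
cell (3,6): code 1100 → (3.570,7.000)–(3.415,6.000)
cell (3,7): code 1000 → (4.000,7.610)–(3.570,7.000)
cell (4,4): code 0110 → (4.000,4.703)–(5.000,4.020)
cell (4,7): code 1101 → (4.572,8.000)–(4.000,7.610)
cell (4,8): code 1000 → (5.000,8.204)–(4.572,8.000)
cell (5,3): code 0100 → (5.253,4.000)–(6.000,3.942)
cell (5,4): code 1110 → (5.000,4.020)–(5.253,4.000)
cell (5,8): code 1001 → (6.000,8.157)–(5.000,8.204)
cell (6,3): code 0010 → (6.000,3.942)–(6.132,4.000)
cell (6,4): code 0111 → (6.132,4.000)–(7.000,4.490)
cell (6,7): code 1011 → (7.000,7.492)–(6.286,8.000)
cell (6,8): code 0001 → (6.286,8.000)–(6.000,8.157)
cell (7,4): code 0010 → (7.000,4.490)–(7.402,5.000)
cell (7,5): code 0011 → (7.402,5.000)–(7.630,6.000)
cell (7,6): code 0011 → (7.630,6.000)–(7.369,7.000)
cell (7,7): code 0001 → (7.369,7.000)–(7.000,7.492)
total: 18 segments, chained into 1 closed loop(s), length Σ = 13.248166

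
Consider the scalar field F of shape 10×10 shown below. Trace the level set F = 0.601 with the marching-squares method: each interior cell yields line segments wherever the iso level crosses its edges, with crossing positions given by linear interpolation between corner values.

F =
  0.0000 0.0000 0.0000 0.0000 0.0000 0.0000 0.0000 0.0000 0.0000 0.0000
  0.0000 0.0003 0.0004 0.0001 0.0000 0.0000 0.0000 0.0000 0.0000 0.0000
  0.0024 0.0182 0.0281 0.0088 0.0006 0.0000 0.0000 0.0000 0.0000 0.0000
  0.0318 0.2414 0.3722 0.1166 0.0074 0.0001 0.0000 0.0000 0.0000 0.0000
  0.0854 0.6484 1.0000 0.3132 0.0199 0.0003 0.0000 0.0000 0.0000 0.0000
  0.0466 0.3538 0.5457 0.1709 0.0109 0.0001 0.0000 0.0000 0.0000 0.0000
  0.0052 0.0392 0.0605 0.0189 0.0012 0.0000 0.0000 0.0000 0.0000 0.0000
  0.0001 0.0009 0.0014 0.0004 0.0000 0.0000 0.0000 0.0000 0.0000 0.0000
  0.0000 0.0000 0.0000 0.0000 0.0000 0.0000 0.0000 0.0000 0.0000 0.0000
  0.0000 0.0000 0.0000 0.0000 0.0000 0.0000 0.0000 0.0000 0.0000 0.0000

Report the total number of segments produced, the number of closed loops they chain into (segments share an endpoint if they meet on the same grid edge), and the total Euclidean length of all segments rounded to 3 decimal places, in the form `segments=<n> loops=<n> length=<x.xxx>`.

segments=6 loops=1 length=4.597

cell (3,0): code 0100 → (3.884,1.000)–(4.000,0.916)
cell (3,1): code 1100 → (3.364,2.000)–(3.884,1.000)
cell (3,2): code 1000 → (4.000,2.581)–(3.364,2.000)
cell (4,0): code 0010 → (4.000,0.916)–(4.161,1.000)
cell (4,1): code 0011 → (4.161,1.000)–(4.878,2.000)
cell (4,2): code 0001 → (4.878,2.000)–(4.000,2.581)
total: 6 segments, chained into 1 closed loop(s), length Σ = 4.596802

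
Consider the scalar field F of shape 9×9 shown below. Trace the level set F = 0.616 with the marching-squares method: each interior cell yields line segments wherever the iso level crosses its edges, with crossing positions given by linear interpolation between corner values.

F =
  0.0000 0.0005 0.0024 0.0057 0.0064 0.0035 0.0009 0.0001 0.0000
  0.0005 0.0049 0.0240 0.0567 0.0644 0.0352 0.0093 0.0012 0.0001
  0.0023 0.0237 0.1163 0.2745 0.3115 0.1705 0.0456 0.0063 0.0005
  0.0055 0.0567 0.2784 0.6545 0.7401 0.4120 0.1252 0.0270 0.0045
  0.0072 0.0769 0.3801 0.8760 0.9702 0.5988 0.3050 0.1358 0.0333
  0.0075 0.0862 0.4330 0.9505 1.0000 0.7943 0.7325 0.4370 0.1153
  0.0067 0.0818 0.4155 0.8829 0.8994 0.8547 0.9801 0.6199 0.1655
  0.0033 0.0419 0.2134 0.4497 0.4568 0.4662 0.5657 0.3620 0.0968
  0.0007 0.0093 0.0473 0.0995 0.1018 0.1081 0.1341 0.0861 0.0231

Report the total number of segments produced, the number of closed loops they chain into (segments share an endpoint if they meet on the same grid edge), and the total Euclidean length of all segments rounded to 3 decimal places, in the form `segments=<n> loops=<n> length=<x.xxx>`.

cell (2,2): code 0100 → (2.899,3.000)–(3.000,2.898)
cell (2,3): code 1100 → (2.710,4.000)–(2.899,3.000)
cell (2,4): code 1000 → (3.000,4.378)–(2.710,4.000)
cell (3,2): code 0110 → (3.000,2.898)–(4.000,2.476)
cell (3,4): code 1001 → (4.000,4.954)–(3.000,4.378)
cell (4,2): code 0110 → (4.000,2.476)–(5.000,2.354)
cell (4,4): code 1101 → (4.088,5.000)–(4.000,4.954)
cell (4,5): code 1100 → (4.727,6.000)–(4.088,5.000)
cell (4,6): code 1000 → (5.000,6.394)–(4.727,6.000)
cell (5,2): code 0110 → (5.000,2.354)–(6.000,2.429)
cell (5,6): code 1101 → (5.979,7.000)–(5.000,6.394)
cell (5,7): code 1000 → (6.000,7.009)–(5.979,7.000)
cell (6,2): code 0010 → (6.000,2.429)–(6.616,3.000)
cell (6,3): code 0011 → (6.616,3.000)–(6.640,4.000)
cell (6,4): code 0011 → (6.640,4.000)–(6.614,5.000)
cell (6,5): code 0011 → (6.614,5.000)–(6.879,6.000)
cell (6,6): code 0011 → (6.879,6.000)–(6.015,7.000)
cell (6,7): code 0001 → (6.015,7.000)–(6.000,7.009)
total: 18 segments, chained into 1 closed loop(s), length Σ = 14.040554

segments=18 loops=1 length=14.041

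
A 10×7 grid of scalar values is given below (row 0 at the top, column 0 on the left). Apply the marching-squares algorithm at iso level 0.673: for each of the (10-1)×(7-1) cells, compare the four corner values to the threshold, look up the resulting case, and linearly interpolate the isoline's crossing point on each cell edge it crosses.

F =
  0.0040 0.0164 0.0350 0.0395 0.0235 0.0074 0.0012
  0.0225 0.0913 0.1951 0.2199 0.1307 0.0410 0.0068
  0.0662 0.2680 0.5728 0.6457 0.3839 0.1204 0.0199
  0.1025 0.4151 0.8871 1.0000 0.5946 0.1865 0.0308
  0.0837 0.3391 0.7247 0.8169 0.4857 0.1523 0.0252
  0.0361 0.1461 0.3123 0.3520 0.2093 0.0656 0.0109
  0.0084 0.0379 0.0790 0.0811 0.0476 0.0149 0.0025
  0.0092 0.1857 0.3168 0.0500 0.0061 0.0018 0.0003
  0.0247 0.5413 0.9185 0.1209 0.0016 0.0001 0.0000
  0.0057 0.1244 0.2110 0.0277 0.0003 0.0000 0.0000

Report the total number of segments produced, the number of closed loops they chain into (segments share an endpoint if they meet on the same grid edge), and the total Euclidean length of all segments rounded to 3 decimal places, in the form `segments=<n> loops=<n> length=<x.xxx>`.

cell (2,1): code 0100 → (2.319,2.000)–(3.000,1.546)
cell (2,2): code 1100 → (2.077,3.000)–(2.319,2.000)
cell (2,3): code 1000 → (3.000,3.807)–(2.077,3.000)
cell (3,1): code 0110 → (3.000,1.546)–(4.000,1.866)
cell (3,3): code 1001 → (4.000,3.434)–(3.000,3.807)
cell (4,1): code 0010 → (4.000,1.866)–(4.125,2.000)
cell (4,2): code 0011 → (4.125,2.000)–(4.310,3.000)
cell (4,3): code 0001 → (4.310,3.000)–(4.000,3.434)
cell (7,1): code 0100 → (7.592,2.000)–(8.000,1.349)
cell (7,2): code 1000 → (8.000,2.308)–(7.592,2.000)
cell (8,1): code 0010 → (8.000,1.349)–(8.347,2.000)
cell (8,2): code 0001 → (8.347,2.000)–(8.000,2.308)
total: 12 segments, chained into 2 closed loop(s), length Σ = 9.404256

segments=12 loops=2 length=9.404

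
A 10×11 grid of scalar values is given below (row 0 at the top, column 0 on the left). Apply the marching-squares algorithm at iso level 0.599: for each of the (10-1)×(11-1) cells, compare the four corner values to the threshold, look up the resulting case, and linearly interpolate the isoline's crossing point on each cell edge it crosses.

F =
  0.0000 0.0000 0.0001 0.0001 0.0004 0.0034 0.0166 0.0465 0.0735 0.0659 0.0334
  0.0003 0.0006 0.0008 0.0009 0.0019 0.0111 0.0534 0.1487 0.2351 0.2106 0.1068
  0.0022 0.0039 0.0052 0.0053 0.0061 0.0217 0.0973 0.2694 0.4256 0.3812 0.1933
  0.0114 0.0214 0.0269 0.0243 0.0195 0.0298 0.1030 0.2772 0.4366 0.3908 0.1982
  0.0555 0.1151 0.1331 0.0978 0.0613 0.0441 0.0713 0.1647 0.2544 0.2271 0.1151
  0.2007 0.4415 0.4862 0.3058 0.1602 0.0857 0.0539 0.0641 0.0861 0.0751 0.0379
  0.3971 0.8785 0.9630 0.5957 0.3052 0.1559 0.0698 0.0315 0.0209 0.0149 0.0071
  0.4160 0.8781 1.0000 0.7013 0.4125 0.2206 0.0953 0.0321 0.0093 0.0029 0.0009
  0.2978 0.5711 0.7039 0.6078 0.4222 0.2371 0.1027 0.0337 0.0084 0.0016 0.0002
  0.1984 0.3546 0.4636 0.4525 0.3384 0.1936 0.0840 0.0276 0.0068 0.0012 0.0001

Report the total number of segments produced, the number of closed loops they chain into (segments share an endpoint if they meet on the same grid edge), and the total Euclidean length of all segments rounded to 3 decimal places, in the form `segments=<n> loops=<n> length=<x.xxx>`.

segments=12 loops=1 length=9.599

cell (5,0): code 0100 → (5.360,1.000)–(6.000,0.419)
cell (5,1): code 1100 → (5.237,2.000)–(5.360,1.000)
cell (5,2): code 1000 → (6.000,2.991)–(5.237,2.000)
cell (6,0): code 0110 → (6.000,0.419)–(7.000,0.396)
cell (6,2): code 1101 → (6.031,3.000)–(6.000,2.991)
cell (6,3): code 1000 → (7.000,3.354)–(6.031,3.000)
cell (7,0): code 0010 → (7.000,0.396)–(7.909,1.000)
cell (7,1): code 0111 → (7.909,1.000)–(8.000,1.210)
cell (7,3): code 1001 → (8.000,3.047)–(7.000,3.354)
cell (8,1): code 0010 → (8.000,1.210)–(8.437,2.000)
cell (8,2): code 0011 → (8.437,2.000)–(8.057,3.000)
cell (8,3): code 0001 → (8.057,3.000)–(8.000,3.047)
total: 12 segments, chained into 1 closed loop(s), length Σ = 9.599179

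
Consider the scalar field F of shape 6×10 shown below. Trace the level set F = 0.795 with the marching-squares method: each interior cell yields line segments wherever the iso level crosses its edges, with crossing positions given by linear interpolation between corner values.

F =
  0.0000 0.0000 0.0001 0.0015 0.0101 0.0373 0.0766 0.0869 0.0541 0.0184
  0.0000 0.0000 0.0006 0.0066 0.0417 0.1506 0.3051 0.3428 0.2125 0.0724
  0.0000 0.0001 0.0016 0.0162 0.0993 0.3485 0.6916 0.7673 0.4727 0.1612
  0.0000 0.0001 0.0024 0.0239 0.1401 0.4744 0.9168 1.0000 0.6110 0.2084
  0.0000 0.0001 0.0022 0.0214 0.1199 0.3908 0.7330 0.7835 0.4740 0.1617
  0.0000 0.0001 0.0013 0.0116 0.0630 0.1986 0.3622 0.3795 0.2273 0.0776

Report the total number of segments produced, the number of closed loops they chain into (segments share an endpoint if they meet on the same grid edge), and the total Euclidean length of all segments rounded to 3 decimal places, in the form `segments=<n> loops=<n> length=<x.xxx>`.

segments=6 loops=1 length=5.531

cell (2,5): code 0100 → (2.459,6.000)–(3.000,5.725)
cell (2,6): code 1100 → (2.119,7.000)–(2.459,6.000)
cell (2,7): code 1000 → (3.000,7.527)–(2.119,7.000)
cell (3,5): code 0010 → (3.000,5.725)–(3.663,6.000)
cell (3,6): code 0011 → (3.663,6.000)–(3.947,7.000)
cell (3,7): code 0001 → (3.947,7.000)–(3.000,7.527)
total: 6 segments, chained into 1 closed loop(s), length Σ = 5.530554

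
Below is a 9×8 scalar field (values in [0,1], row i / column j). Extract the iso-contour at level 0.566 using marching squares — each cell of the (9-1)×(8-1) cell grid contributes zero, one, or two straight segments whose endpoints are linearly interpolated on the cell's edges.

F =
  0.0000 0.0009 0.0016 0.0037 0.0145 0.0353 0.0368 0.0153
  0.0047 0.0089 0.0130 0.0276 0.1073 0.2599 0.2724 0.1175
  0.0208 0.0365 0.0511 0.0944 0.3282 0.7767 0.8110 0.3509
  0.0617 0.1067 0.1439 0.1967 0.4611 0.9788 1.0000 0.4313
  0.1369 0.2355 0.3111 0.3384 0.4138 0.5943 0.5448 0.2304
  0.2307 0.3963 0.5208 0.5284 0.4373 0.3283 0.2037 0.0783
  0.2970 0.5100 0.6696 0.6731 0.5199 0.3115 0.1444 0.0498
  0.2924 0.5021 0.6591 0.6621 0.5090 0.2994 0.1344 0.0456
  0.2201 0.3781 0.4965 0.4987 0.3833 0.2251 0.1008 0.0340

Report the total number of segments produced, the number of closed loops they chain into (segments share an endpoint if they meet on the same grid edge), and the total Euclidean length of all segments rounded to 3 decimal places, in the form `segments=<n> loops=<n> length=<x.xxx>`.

cell (1,4): code 0100 → (1.592,5.000)–(2.000,4.530)
cell (1,5): code 1100 → (1.545,6.000)–(1.592,5.000)
cell (1,6): code 1000 → (2.000,6.532)–(1.545,6.000)
cell (2,4): code 0110 → (2.000,4.530)–(3.000,4.203)
cell (2,6): code 1001 → (3.000,6.763)–(2.000,6.532)
cell (3,4): code 0110 → (3.000,4.203)–(4.000,4.843)
cell (3,5): code 1011 → (4.000,5.572)–(3.953,6.000)
cell (3,6): code 0001 → (3.953,6.000)–(3.000,6.763)
cell (4,4): code 0010 → (4.000,4.843)–(4.106,5.000)
cell (4,5): code 0001 → (4.106,5.000)–(4.000,5.572)
cell (5,1): code 0100 → (5.304,2.000)–(6.000,1.351)
cell (5,2): code 1100 → (5.260,3.000)–(5.304,2.000)
cell (5,3): code 1000 → (6.000,3.699)–(5.260,3.000)
cell (6,1): code 0110 → (6.000,1.351)–(7.000,1.407)
cell (6,3): code 1001 → (7.000,3.628)–(6.000,3.699)
cell (7,1): code 0010 → (7.000,1.407)–(7.573,2.000)
cell (7,2): code 0011 → (7.573,2.000)–(7.588,3.000)
cell (7,3): code 0001 → (7.588,3.000)–(7.000,3.628)
total: 18 segments, chained into 2 closed loop(s), length Σ = 15.672336

segments=18 loops=2 length=15.672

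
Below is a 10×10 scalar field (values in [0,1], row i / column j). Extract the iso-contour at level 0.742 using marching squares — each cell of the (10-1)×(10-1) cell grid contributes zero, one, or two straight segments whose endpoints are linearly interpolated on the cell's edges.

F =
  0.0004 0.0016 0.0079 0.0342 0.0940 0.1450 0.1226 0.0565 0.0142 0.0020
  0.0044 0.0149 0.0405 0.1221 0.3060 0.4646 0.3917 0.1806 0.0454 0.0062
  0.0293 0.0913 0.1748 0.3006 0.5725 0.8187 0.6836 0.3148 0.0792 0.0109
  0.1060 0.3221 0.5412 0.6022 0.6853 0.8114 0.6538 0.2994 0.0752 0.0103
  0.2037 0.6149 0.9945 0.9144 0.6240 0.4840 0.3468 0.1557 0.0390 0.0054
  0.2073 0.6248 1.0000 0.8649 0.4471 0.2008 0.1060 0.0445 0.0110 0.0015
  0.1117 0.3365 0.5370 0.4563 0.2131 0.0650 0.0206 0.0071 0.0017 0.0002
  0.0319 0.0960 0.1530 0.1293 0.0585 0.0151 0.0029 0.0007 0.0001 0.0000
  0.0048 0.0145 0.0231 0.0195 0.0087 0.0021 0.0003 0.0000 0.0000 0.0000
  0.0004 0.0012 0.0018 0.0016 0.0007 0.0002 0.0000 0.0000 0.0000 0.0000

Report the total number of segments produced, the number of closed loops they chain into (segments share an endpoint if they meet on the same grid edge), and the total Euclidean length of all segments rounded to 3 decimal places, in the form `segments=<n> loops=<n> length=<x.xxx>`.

segments=14 loops=2 length=11.162

cell (1,4): code 0100 → (1.783,5.000)–(2.000,4.688)
cell (1,5): code 1000 → (2.000,5.568)–(1.783,5.000)
cell (2,4): code 0110 → (2.000,4.688)–(3.000,4.450)
cell (2,5): code 1001 → (3.000,5.440)–(2.000,5.568)
cell (3,1): code 0100 → (3.443,2.000)–(4.000,1.335)
cell (3,2): code 1100 → (3.448,3.000)–(3.443,2.000)
cell (3,3): code 1000 → (4.000,3.594)–(3.448,3.000)
cell (3,4): code 0010 → (3.000,4.450)–(3.212,5.000)
cell (3,5): code 0001 → (3.212,5.000)–(3.000,5.440)
cell (4,1): code 0110 → (4.000,1.335)–(5.000,1.312)
cell (4,3): code 1001 → (5.000,3.294)–(4.000,3.594)
cell (5,1): code 0010 → (5.000,1.312)–(5.557,2.000)
cell (5,2): code 0011 → (5.557,2.000)–(5.301,3.000)
cell (5,3): code 0001 → (5.301,3.000)–(5.000,3.294)
total: 14 segments, chained into 2 closed loop(s), length Σ = 11.162455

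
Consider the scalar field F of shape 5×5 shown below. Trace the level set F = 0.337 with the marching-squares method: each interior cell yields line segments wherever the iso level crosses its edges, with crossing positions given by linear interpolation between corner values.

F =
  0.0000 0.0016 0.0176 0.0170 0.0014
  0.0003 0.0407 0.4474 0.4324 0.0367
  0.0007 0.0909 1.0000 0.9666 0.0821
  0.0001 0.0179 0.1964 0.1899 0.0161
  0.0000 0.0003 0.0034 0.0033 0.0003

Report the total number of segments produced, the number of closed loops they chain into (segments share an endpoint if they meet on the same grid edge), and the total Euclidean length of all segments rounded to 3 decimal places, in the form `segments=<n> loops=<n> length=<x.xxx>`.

cell (0,1): code 0100 → (0.743,2.000)–(1.000,1.729)
cell (0,2): code 1100 → (0.770,3.000)–(0.743,2.000)
cell (0,3): code 1000 → (1.000,3.241)–(0.770,3.000)
cell (1,1): code 0110 → (1.000,1.729)–(2.000,1.271)
cell (1,3): code 1001 → (2.000,3.712)–(1.000,3.241)
cell (2,1): code 0010 → (2.000,1.271)–(2.825,2.000)
cell (2,2): code 0011 → (2.825,2.000)–(2.811,3.000)
cell (2,3): code 0001 → (2.811,3.000)–(2.000,3.712)
total: 8 segments, chained into 1 closed loop(s), length Σ = 7.092179

segments=8 loops=1 length=7.092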